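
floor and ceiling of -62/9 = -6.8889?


-62/9 = -6.8889
floor = -7
ceil = -6

floor = -7, ceil = -6


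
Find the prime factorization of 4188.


4188 / 2 = 2094
2094 / 2 = 1047
1047 / 3 = 349
349 / 349 = 1
4188 = 2^2 × 3 × 349


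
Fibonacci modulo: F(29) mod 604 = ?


F(k) mod 604 for k=1..29:
1, 1, 2, 3, 5, 8, 13, 21, 34, 55, 89, 144, 233, 377, 6, 383, 389, 168, 557, 121, 74, 195, 269, 464, 129, 593, 118, 107, 225
F(29) mod 604 = 225


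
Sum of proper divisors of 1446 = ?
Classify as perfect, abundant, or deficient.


Proper divisors: 1, 2, 3, 6, 241, 482, 723
Sum = 1 + 2 + 3 + 6 + 241 + 482 + 723 = 1458
1458 > 1446 → abundant

s(1446) = 1458 (abundant)


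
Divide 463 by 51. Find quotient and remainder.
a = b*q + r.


463 = 51 * 9 + 4
Check: 459 + 4 = 463

q = 9, r = 4


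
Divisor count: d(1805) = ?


1805 = 5^1 × 19^2
d(1805) = (1+1) × (2+1) = 6

6 divisors


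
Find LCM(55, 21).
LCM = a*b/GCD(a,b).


GCD(55, 21) = 1
LCM = 55*21/1 = 1155/1 = 1155

LCM = 1155


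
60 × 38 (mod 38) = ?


60 × 38 = 2280
2280 mod 38 = 0


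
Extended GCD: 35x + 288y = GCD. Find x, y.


Tabular extended Euclidean (each row: r = 35*s + 288*t):
r=35, s=1, t=0
r=288, s=0, t=1
q=0: r=35, s=1, t=0   [35*(1) + 288*(0) = 35]
q=8: r=8, s=-8, t=1   [35*(-8) + 288*(1) = 8]
q=4: r=3, s=33, t=-4   [35*(33) + 288*(-4) = 3]
q=2: r=2, s=-74, t=9   [35*(-74) + 288*(9) = 2]
q=1: r=1, s=107, t=-13   [35*(107) + 288*(-13) = 1]
q=2: r=0, s=-288, t=35   [35*(-288) + 288*(35) = 0]
GCD = 1; from the row with r=1: x=107, y=-13
Check: 35*(107) + 288*(-13) = 3745 - 3744 = 1

GCD = 1, x = 107, y = -13


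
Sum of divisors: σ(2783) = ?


Divisors of 2783: 1, 11, 23, 121, 253, 2783
Sum = 1 + 11 + 23 + 121 + 253 + 2783 = 3192

σ(2783) = 3192


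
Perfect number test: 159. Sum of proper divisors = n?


Proper divisors of 159: 1, 3, 53
Sum = 1 + 3 + 53 = 57

No, 159 is not perfect (57 ≠ 159)


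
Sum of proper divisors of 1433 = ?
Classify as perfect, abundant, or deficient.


Proper divisors: 1
Sum = 1 = 1
1 < 1433 → deficient

s(1433) = 1 (deficient)


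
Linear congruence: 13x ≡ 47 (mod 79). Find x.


GCD(13, 79) = 1, unique solution
a^(-1) mod 79 = 73
x = 73 * 47 mod 79 = 34

x ≡ 34 (mod 79)


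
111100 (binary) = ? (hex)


111100 (base 2) = 60 (decimal)
60 (decimal) = 3C (base 16)


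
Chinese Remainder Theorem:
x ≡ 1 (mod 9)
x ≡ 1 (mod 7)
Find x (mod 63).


M = 9*7 = 63
M1 = M/9 = 7, M2 = M/7 = 9
M1^(-1) mod 9 = 4, M2^(-1) mod 7 = 4
x = 1*7*4 + 1*9*4 = 64
64 mod 63 = 1
Check: 1 mod 9 = 1 ✓, 1 mod 7 = 1 ✓

x ≡ 1 (mod 63)


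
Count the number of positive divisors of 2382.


2382 = 2^1 × 3^1 × 397^1
d(2382) = (1+1) × (1+1) × (1+1) = 8

8 divisors


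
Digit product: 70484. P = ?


7 × 0 × 4 × 8 × 4 = 0


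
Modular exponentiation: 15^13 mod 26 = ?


15^1 mod 26 = 15
15^2 mod 26 = 17
15^3 mod 26 = 21
15^4 mod 26 = 3
15^5 mod 26 = 19
15^6 mod 26 = 25
15^7 mod 26 = 11
15^8 mod 26 = 9
15^9 mod 26 = 5
15^10 mod 26 = 23
15^11 mod 26 = 7
15^12 mod 26 = 1
15^13 mod 26 = 15


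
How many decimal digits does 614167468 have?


614167468 has 9 digits in base 10
floor(log10(614167468)) + 1 = floor(8.7883) + 1 = 9

9 digits (base 10)


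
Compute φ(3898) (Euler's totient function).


3898 = 2 × 1949
Prime factors: 2, 1949
φ(3898) = 3898 × (1-1/2) × (1-1/1949)
= 3898 × 1/2 × 1948/1949 = 1948

φ(3898) = 1948


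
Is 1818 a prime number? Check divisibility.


1818 / 2 = 909 (exact division)
1818 is NOT prime.

No, 1818 is not prime


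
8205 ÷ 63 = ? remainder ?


8205 = 63 * 130 + 15
Check: 8190 + 15 = 8205

q = 130, r = 15


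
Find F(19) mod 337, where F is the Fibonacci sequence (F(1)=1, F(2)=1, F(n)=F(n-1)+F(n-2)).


F(k) mod 337 for k=1..19:
1, 1, 2, 3, 5, 8, 13, 21, 34, 55, 89, 144, 233, 40, 273, 313, 249, 225, 137
F(19) mod 337 = 137


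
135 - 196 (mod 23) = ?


135 - 196 = -61
-61 mod 23 = 8


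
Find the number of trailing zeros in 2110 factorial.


floor(2110/5) = 422
floor(2110/25) = 84
floor(2110/125) = 16
floor(2110/625) = 3
Total = 525

525 trailing zeros


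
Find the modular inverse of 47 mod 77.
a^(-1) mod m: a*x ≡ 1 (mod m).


Use the extended Euclidean algorithm on (77, 47); each row r = 77*s + 47*t:
r=77, s=1, t=0
r=47, s=0, t=1
q=1: r=30, s=1, t=-1   [77*(1) + 47*(-1) = 30]
q=1: r=17, s=-1, t=2   [77*(-1) + 47*(2) = 17]
q=1: r=13, s=2, t=-3   [77*(2) + 47*(-3) = 13]
q=1: r=4, s=-3, t=5   [77*(-3) + 47*(5) = 4]
q=3: r=1, s=11, t=-18   [77*(11) + 47*(-18) = 1]
q=4: r=0, s=-47, t=77   [77*(-47) + 47*(77) = 0]
GCD = 1 with t = -18, so 47*(-18) ≡ 1 (mod 77)
Inverse = -18 mod 77 = 59
Check: 47 * 59 = 2773 ≡ 1 (mod 77)

47^(-1) ≡ 59 (mod 77)


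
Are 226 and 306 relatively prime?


Euclidean algorithm:
306 = 1 * 226 + 80
226 = 2 * 80 + 66
80 = 1 * 66 + 14
66 = 4 * 14 + 10
14 = 1 * 10 + 4
10 = 2 * 4 + 2
4 = 2 * 2 + 0
GCD(226, 306) = 2

No, not coprime (GCD = 2)


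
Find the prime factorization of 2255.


2255 / 5 = 451
451 / 11 = 41
41 / 41 = 1
2255 = 5 × 11 × 41


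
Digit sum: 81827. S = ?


8 + 1 + 8 + 2 + 7 = 26


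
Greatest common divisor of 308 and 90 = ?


308 = 3 * 90 + 38
90 = 2 * 38 + 14
38 = 2 * 14 + 10
14 = 1 * 10 + 4
10 = 2 * 4 + 2
4 = 2 * 2 + 0
GCD = 2


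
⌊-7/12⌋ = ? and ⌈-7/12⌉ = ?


-7/12 = -0.5833
floor = -1
ceil = 0

floor = -1, ceil = 0


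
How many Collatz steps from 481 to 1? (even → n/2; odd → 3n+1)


481 → 1444 → 722 → 361 → 1084 → 542 → 271 → 814 → 407 → 1222 → 611 → 1834 → 917 → 2752 → 1376 → 688 → 344 → 172 → 86 → 43 → 130 → 65 → 196 → 98 → 49 → 148 → 74 → 37 → 112 → 56 → 28 → 14 → 7 → 22 → 11 → 34 → 17 → 52 → 26 → 13 → 40 → 20 → 10 → 5 → 16 → 8 → 4 → 2 → 1
Total steps = 48

48 steps


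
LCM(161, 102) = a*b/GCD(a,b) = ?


GCD(161, 102) = 1
LCM = 161*102/1 = 16422/1 = 16422

LCM = 16422


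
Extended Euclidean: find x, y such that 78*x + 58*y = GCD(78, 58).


Tabular extended Euclidean (each row: r = 78*s + 58*t):
r=78, s=1, t=0
r=58, s=0, t=1
q=1: r=20, s=1, t=-1   [78*(1) + 58*(-1) = 20]
q=2: r=18, s=-2, t=3   [78*(-2) + 58*(3) = 18]
q=1: r=2, s=3, t=-4   [78*(3) + 58*(-4) = 2]
q=9: r=0, s=-29, t=39   [78*(-29) + 58*(39) = 0]
GCD = 2; from the row with r=2: x=3, y=-4
Check: 78*(3) + 58*(-4) = 234 - 232 = 2

GCD = 2, x = 3, y = -4


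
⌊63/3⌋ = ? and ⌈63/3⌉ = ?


63/3 = 21.0000
floor = 21
ceil = 21

floor = 21, ceil = 21


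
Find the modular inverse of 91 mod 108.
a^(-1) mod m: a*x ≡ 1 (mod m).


Use the extended Euclidean algorithm on (108, 91); each row r = 108*s + 91*t:
r=108, s=1, t=0
r=91, s=0, t=1
q=1: r=17, s=1, t=-1   [108*(1) + 91*(-1) = 17]
q=5: r=6, s=-5, t=6   [108*(-5) + 91*(6) = 6]
q=2: r=5, s=11, t=-13   [108*(11) + 91*(-13) = 5]
q=1: r=1, s=-16, t=19   [108*(-16) + 91*(19) = 1]
q=5: r=0, s=91, t=-108   [108*(91) + 91*(-108) = 0]
GCD = 1 with t = 19, so 91*(19) ≡ 1 (mod 108)
Inverse = 19 mod 108 = 19
Check: 91 * 19 = 1729 ≡ 1 (mod 108)

91^(-1) ≡ 19 (mod 108)


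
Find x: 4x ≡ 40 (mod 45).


GCD(4, 45) = 1, unique solution
a^(-1) mod 45 = 34
x = 34 * 40 mod 45 = 10

x ≡ 10 (mod 45)


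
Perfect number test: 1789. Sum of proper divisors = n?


Proper divisors of 1789: 1
Sum = 1 = 1

No, 1789 is not perfect (1 ≠ 1789)


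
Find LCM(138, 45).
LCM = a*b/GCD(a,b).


GCD(138, 45) = 3
LCM = 138*45/3 = 6210/3 = 2070

LCM = 2070


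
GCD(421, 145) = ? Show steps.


421 = 2 * 145 + 131
145 = 1 * 131 + 14
131 = 9 * 14 + 5
14 = 2 * 5 + 4
5 = 1 * 4 + 1
4 = 4 * 1 + 0
GCD = 1


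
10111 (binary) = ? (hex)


10111 (base 2) = 23 (decimal)
23 (decimal) = 17 (base 16)


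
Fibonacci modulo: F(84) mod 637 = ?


F(k) mod 637 for k=1..84:
1, 1, 2, 3, 5, 8, 13, 21, 34, 55, 89, 144, 233, 377, 610, 350, 323, 36, 359, 395, 117, 512, 629, 504, 496, 363, 222, 585, 170, 118, 288, 406, 57, 463, 520, 346, 229, 575, 167, 105, 272, 377, 12, 389, 401, 153, 554, 70, 624, 57, 44, 101, 145, 246, 391, 0, 391, 391, 145, 536, 44, 580, 624, 567, 554, 484, 401, 248, 12, 260, 272, 532, 167, 62, 229, 291, 520, 174, 57, 231, 288, 519, 170, 52
F(84) mod 637 = 52


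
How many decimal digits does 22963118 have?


22963118 has 8 digits in base 10
floor(log10(22963118)) + 1 = floor(7.3610) + 1 = 8

8 digits (base 10)


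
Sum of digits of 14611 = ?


1 + 4 + 6 + 1 + 1 = 13


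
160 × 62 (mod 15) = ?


160 × 62 = 9920
9920 mod 15 = 5


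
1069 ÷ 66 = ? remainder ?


1069 = 66 * 16 + 13
Check: 1056 + 13 = 1069

q = 16, r = 13


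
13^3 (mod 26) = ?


13^1 mod 26 = 13
13^2 mod 26 = 13
13^3 mod 26 = 13


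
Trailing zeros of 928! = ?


floor(928/5) = 185
floor(928/25) = 37
floor(928/125) = 7
floor(928/625) = 1
Total = 230

230 trailing zeros


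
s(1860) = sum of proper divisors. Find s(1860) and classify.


Proper divisors: 1, 2, 3, 4, 5, 6, 10, 12, 15, 20, 30, 31, 60, 62, 93, 124, 155, 186, 310, 372, 465, 620, 930
Sum = 1 + 2 + 3 + 4 + 5 + 6 + 10 + 12 + 15 + 20 + 30 + 31 + 60 + 62 + 93 + 124 + 155 + 186 + 310 + 372 + 465 + 620 + 930 = 3516
3516 > 1860 → abundant

s(1860) = 3516 (abundant)


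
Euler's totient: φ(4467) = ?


4467 = 3 × 1489
Prime factors: 3, 1489
φ(4467) = 4467 × (1-1/3) × (1-1/1489)
= 4467 × 2/3 × 1488/1489 = 2976

φ(4467) = 2976


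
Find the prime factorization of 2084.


2084 / 2 = 1042
1042 / 2 = 521
521 / 521 = 1
2084 = 2^2 × 521


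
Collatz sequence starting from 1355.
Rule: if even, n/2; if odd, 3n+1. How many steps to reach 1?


1355 → 4066 → 2033 → 6100 → 3050 → 1525 → 4576 → 2288 → 1144 → 572 → 286 → 143 → 430 → 215 → 646 → 323 → 970 → 485 → 1456 → 728 → 364 → 182 → 91 → 274 → 137 → 412 → 206 → 103 → 310 → 155 → 466 → 233 → 700 → 350 → 175 → 526 → 263 → 790 → 395 → 1186 → 593 → 1780 → 890 → 445 → 1336 → 668 → 334 → 167 → 502 → 251 → 754 → 377 → 1132 → 566 → 283 → 850 → 425 → 1276 → 638 → 319 → 958 → 479 → 1438 → 719 → 2158 → 1079 → 3238 → 1619 → 4858 → 2429 → 7288 → 3644 → 1822 → 911 → 2734 → 1367 → 4102 → 2051 → 6154 → 3077 → 9232 → 4616 → 2308 → 1154 → 577 → 1732 → 866 → 433 → 1300 → 650 → 325 → 976 → 488 → 244 → 122 → 61 → 184 → 92 → 46 → 23 → 70 → 35 → 106 → 53 → 160 → 80 → 40 → 20 → 10 → 5 → 16 → 8 → 4 → 2 → 1
Total steps = 114

114 steps


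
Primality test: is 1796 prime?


1796 / 2 = 898 (exact division)
1796 is NOT prime.

No, 1796 is not prime


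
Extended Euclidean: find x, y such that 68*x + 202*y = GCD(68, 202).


Tabular extended Euclidean (each row: r = 68*s + 202*t):
r=68, s=1, t=0
r=202, s=0, t=1
q=0: r=68, s=1, t=0   [68*(1) + 202*(0) = 68]
q=2: r=66, s=-2, t=1   [68*(-2) + 202*(1) = 66]
q=1: r=2, s=3, t=-1   [68*(3) + 202*(-1) = 2]
q=33: r=0, s=-101, t=34   [68*(-101) + 202*(34) = 0]
GCD = 2; from the row with r=2: x=3, y=-1
Check: 68*(3) + 202*(-1) = 204 - 202 = 2

GCD = 2, x = 3, y = -1


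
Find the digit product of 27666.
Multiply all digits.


2 × 7 × 6 × 6 × 6 = 3024


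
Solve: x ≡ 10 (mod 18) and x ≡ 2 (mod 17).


M = 18*17 = 306
M1 = M/18 = 17, M2 = M/17 = 18
M1^(-1) mod 18 = 17, M2^(-1) mod 17 = 1
x = 10*17*17 + 2*18*1 = 2926
2926 mod 306 = 172
Check: 172 mod 18 = 10 ✓, 172 mod 17 = 2 ✓

x ≡ 172 (mod 306)


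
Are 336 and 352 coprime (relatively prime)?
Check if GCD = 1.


Euclidean algorithm:
352 = 1 * 336 + 16
336 = 21 * 16 + 0
GCD(336, 352) = 16

No, not coprime (GCD = 16)


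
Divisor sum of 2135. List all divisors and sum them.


Divisors of 2135: 1, 5, 7, 35, 61, 305, 427, 2135
Sum = 1 + 5 + 7 + 35 + 61 + 305 + 427 + 2135 = 2976

σ(2135) = 2976


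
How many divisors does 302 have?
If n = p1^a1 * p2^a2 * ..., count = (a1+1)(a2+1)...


302 = 2^1 × 151^1
d(302) = (1+1) × (1+1) = 4

4 divisors


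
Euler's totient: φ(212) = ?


212 = 2^2 × 53
Prime factors: 2, 53
φ(212) = 212 × (1-1/2) × (1-1/53)
= 212 × 1/2 × 52/53 = 104

φ(212) = 104


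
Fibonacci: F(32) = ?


Sequence: 1, 1, 2, 3, 5, 8, 13, 21, 34, 55, 89, 144, 233, 377, 610, 987, 1597, 2584, 4181, 6765, 10946, 17711, 28657, 46368, 75025, 121393, 196418, 317811, 514229, 832040, 1346269, 2178309
F(32) = 2178309


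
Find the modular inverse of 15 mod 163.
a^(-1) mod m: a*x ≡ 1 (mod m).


Use the extended Euclidean algorithm on (163, 15); each row r = 163*s + 15*t:
r=163, s=1, t=0
r=15, s=0, t=1
q=10: r=13, s=1, t=-10   [163*(1) + 15*(-10) = 13]
q=1: r=2, s=-1, t=11   [163*(-1) + 15*(11) = 2]
q=6: r=1, s=7, t=-76   [163*(7) + 15*(-76) = 1]
q=2: r=0, s=-15, t=163   [163*(-15) + 15*(163) = 0]
GCD = 1 with t = -76, so 15*(-76) ≡ 1 (mod 163)
Inverse = -76 mod 163 = 87
Check: 15 * 87 = 1305 ≡ 1 (mod 163)

15^(-1) ≡ 87 (mod 163)


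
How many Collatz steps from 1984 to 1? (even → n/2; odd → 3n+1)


1984 → 992 → 496 → 248 → 124 → 62 → 31 → 94 → 47 → 142 → 71 → 214 → 107 → 322 → 161 → 484 → 242 → 121 → 364 → 182 → 91 → 274 → 137 → 412 → 206 → 103 → 310 → 155 → 466 → 233 → 700 → 350 → 175 → 526 → 263 → 790 → 395 → 1186 → 593 → 1780 → 890 → 445 → 1336 → 668 → 334 → 167 → 502 → 251 → 754 → 377 → 1132 → 566 → 283 → 850 → 425 → 1276 → 638 → 319 → 958 → 479 → 1438 → 719 → 2158 → 1079 → 3238 → 1619 → 4858 → 2429 → 7288 → 3644 → 1822 → 911 → 2734 → 1367 → 4102 → 2051 → 6154 → 3077 → 9232 → 4616 → 2308 → 1154 → 577 → 1732 → 866 → 433 → 1300 → 650 → 325 → 976 → 488 → 244 → 122 → 61 → 184 → 92 → 46 → 23 → 70 → 35 → 106 → 53 → 160 → 80 → 40 → 20 → 10 → 5 → 16 → 8 → 4 → 2 → 1
Total steps = 112

112 steps


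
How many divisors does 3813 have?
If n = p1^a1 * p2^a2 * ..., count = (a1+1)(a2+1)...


3813 = 3^1 × 31^1 × 41^1
d(3813) = (1+1) × (1+1) × (1+1) = 8

8 divisors


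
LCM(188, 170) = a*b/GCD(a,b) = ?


GCD(188, 170) = 2
LCM = 188*170/2 = 31960/2 = 15980

LCM = 15980


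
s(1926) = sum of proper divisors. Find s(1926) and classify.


Proper divisors: 1, 2, 3, 6, 9, 18, 107, 214, 321, 642, 963
Sum = 1 + 2 + 3 + 6 + 9 + 18 + 107 + 214 + 321 + 642 + 963 = 2286
2286 > 1926 → abundant

s(1926) = 2286 (abundant)


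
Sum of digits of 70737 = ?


7 + 0 + 7 + 3 + 7 = 24


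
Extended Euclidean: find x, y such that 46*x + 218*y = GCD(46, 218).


Tabular extended Euclidean (each row: r = 46*s + 218*t):
r=46, s=1, t=0
r=218, s=0, t=1
q=0: r=46, s=1, t=0   [46*(1) + 218*(0) = 46]
q=4: r=34, s=-4, t=1   [46*(-4) + 218*(1) = 34]
q=1: r=12, s=5, t=-1   [46*(5) + 218*(-1) = 12]
q=2: r=10, s=-14, t=3   [46*(-14) + 218*(3) = 10]
q=1: r=2, s=19, t=-4   [46*(19) + 218*(-4) = 2]
q=5: r=0, s=-109, t=23   [46*(-109) + 218*(23) = 0]
GCD = 2; from the row with r=2: x=19, y=-4
Check: 46*(19) + 218*(-4) = 874 - 872 = 2

GCD = 2, x = 19, y = -4


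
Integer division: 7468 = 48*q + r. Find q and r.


7468 = 48 * 155 + 28
Check: 7440 + 28 = 7468

q = 155, r = 28


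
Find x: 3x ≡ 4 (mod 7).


GCD(3, 7) = 1, unique solution
a^(-1) mod 7 = 5
x = 5 * 4 mod 7 = 6

x ≡ 6 (mod 7)


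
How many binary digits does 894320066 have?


894320066 in base 2 = 110101010011100011110111000010
Number of digits = 30

30 digits (base 2)


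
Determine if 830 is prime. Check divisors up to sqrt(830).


830 / 2 = 415 (exact division)
830 is NOT prime.

No, 830 is not prime


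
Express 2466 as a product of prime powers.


2466 / 2 = 1233
1233 / 3 = 411
411 / 3 = 137
137 / 137 = 1
2466 = 2 × 3^2 × 137


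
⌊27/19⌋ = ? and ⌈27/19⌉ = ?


27/19 = 1.4211
floor = 1
ceil = 2

floor = 1, ceil = 2


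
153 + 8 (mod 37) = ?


153 + 8 = 161
161 mod 37 = 13


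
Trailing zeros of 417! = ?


floor(417/5) = 83
floor(417/25) = 16
floor(417/125) = 3
Total = 102

102 trailing zeros


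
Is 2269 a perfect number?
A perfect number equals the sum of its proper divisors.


Proper divisors of 2269: 1
Sum = 1 = 1

No, 2269 is not perfect (1 ≠ 2269)


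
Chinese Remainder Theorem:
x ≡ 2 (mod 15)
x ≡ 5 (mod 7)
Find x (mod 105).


M = 15*7 = 105
M1 = M/15 = 7, M2 = M/7 = 15
M1^(-1) mod 15 = 13, M2^(-1) mod 7 = 1
x = 2*7*13 + 5*15*1 = 257
257 mod 105 = 47
Check: 47 mod 15 = 2 ✓, 47 mod 7 = 5 ✓

x ≡ 47 (mod 105)


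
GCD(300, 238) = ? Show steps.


300 = 1 * 238 + 62
238 = 3 * 62 + 52
62 = 1 * 52 + 10
52 = 5 * 10 + 2
10 = 5 * 2 + 0
GCD = 2


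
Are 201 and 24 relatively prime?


Euclidean algorithm:
201 = 8 * 24 + 9
24 = 2 * 9 + 6
9 = 1 * 6 + 3
6 = 2 * 3 + 0
GCD(201, 24) = 3

No, not coprime (GCD = 3)


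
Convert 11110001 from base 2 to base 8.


11110001 (base 2) = 241 (decimal)
241 (decimal) = 361 (base 8)


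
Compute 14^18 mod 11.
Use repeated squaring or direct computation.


14^1 mod 11 = 3
14^2 mod 11 = 9
14^3 mod 11 = 5
14^4 mod 11 = 4
14^5 mod 11 = 1
14^6 mod 11 = 3
14^7 mod 11 = 9
14^8 mod 11 = 5
14^9 mod 11 = 4
14^10 mod 11 = 1
14^11 mod 11 = 3
14^12 mod 11 = 9
14^13 mod 11 = 5
14^14 mod 11 = 4
14^15 mod 11 = 1
14^16 mod 11 = 3
14^17 mod 11 = 9
14^18 mod 11 = 5


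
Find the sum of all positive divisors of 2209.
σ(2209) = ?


Divisors of 2209: 1, 47, 2209
Sum = 1 + 47 + 2209 = 2257

σ(2209) = 2257


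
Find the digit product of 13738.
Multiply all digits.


1 × 3 × 7 × 3 × 8 = 504


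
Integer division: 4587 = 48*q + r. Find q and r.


4587 = 48 * 95 + 27
Check: 4560 + 27 = 4587

q = 95, r = 27


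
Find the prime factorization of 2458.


2458 / 2 = 1229
1229 / 1229 = 1
2458 = 2 × 1229


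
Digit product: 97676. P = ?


9 × 7 × 6 × 7 × 6 = 15876


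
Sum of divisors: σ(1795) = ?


Divisors of 1795: 1, 5, 359, 1795
Sum = 1 + 5 + 359 + 1795 = 2160

σ(1795) = 2160


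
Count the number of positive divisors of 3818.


3818 = 2^1 × 23^1 × 83^1
d(3818) = (1+1) × (1+1) × (1+1) = 8

8 divisors


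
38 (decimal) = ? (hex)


38 (base 10) = 38 (decimal)
38 (decimal) = 26 (base 16)


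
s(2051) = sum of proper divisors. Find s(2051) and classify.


Proper divisors: 1, 7, 293
Sum = 1 + 7 + 293 = 301
301 < 2051 → deficient

s(2051) = 301 (deficient)


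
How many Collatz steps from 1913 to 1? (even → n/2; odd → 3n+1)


1913 → 5740 → 2870 → 1435 → 4306 → 2153 → 6460 → 3230 → 1615 → 4846 → 2423 → 7270 → 3635 → 10906 → 5453 → 16360 → 8180 → 4090 → 2045 → 6136 → 3068 → 1534 → 767 → 2302 → 1151 → 3454 → 1727 → 5182 → 2591 → 7774 → 3887 → 11662 → 5831 → 17494 → 8747 → 26242 → 13121 → 39364 → 19682 → 9841 → 29524 → 14762 → 7381 → 22144 → 11072 → 5536 → 2768 → 1384 → 692 → 346 → 173 → 520 → 260 → 130 → 65 → 196 → 98 → 49 → 148 → 74 → 37 → 112 → 56 → 28 → 14 → 7 → 22 → 11 → 34 → 17 → 52 → 26 → 13 → 40 → 20 → 10 → 5 → 16 → 8 → 4 → 2 → 1
Total steps = 81

81 steps


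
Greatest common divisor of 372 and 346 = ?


372 = 1 * 346 + 26
346 = 13 * 26 + 8
26 = 3 * 8 + 2
8 = 4 * 2 + 0
GCD = 2


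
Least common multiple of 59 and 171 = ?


GCD(59, 171) = 1
LCM = 59*171/1 = 10089/1 = 10089

LCM = 10089


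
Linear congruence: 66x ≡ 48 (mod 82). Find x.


GCD(66, 82) = 2 divides 48
Divide: 33x ≡ 24 (mod 41)
x ≡ 38 (mod 41)


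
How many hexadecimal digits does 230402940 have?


230402940 in base 16 = DBBAB7C
Number of digits = 7

7 digits (base 16)


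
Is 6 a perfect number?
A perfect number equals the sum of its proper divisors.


Proper divisors of 6: 1, 2, 3
Sum = 1 + 2 + 3 = 6

Yes, 6 is perfect (6 = 6)


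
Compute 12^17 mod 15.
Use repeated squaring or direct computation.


12^1 mod 15 = 12
12^2 mod 15 = 9
12^3 mod 15 = 3
12^4 mod 15 = 6
12^5 mod 15 = 12
12^6 mod 15 = 9
12^7 mod 15 = 3
12^8 mod 15 = 6
12^9 mod 15 = 12
12^10 mod 15 = 9
12^11 mod 15 = 3
12^12 mod 15 = 6
12^13 mod 15 = 12
12^14 mod 15 = 9
12^15 mod 15 = 3
12^16 mod 15 = 6
12^17 mod 15 = 12


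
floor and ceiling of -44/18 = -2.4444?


-44/18 = -2.4444
floor = -3
ceil = -2

floor = -3, ceil = -2


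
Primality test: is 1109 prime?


Check divisors up to sqrt(1109) = 33.3017
No divisors found.
1109 is prime.

Yes, 1109 is prime


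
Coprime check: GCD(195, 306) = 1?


Euclidean algorithm:
306 = 1 * 195 + 111
195 = 1 * 111 + 84
111 = 1 * 84 + 27
84 = 3 * 27 + 3
27 = 9 * 3 + 0
GCD(195, 306) = 3

No, not coprime (GCD = 3)


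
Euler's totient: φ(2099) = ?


2099 = 2099
Prime factors: 2099
φ(2099) = 2099 × (1-1/2099)
= 2099 × 2098/2099 = 2098

φ(2099) = 2098


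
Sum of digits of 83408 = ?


8 + 3 + 4 + 0 + 8 = 23


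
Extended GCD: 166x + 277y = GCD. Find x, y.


Tabular extended Euclidean (each row: r = 166*s + 277*t):
r=166, s=1, t=0
r=277, s=0, t=1
q=0: r=166, s=1, t=0   [166*(1) + 277*(0) = 166]
q=1: r=111, s=-1, t=1   [166*(-1) + 277*(1) = 111]
q=1: r=55, s=2, t=-1   [166*(2) + 277*(-1) = 55]
q=2: r=1, s=-5, t=3   [166*(-5) + 277*(3) = 1]
q=55: r=0, s=277, t=-166   [166*(277) + 277*(-166) = 0]
GCD = 1; from the row with r=1: x=-5, y=3
Check: 166*(-5) + 277*(3) = -830 + 831 = 1

GCD = 1, x = -5, y = 3


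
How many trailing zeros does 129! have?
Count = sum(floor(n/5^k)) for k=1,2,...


floor(129/5) = 25
floor(129/25) = 5
floor(129/125) = 1
Total = 31

31 trailing zeros


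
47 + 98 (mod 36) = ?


47 + 98 = 145
145 mod 36 = 1


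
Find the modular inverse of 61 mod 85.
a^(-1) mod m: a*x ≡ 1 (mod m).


Use the extended Euclidean algorithm on (85, 61); each row r = 85*s + 61*t:
r=85, s=1, t=0
r=61, s=0, t=1
q=1: r=24, s=1, t=-1   [85*(1) + 61*(-1) = 24]
q=2: r=13, s=-2, t=3   [85*(-2) + 61*(3) = 13]
q=1: r=11, s=3, t=-4   [85*(3) + 61*(-4) = 11]
q=1: r=2, s=-5, t=7   [85*(-5) + 61*(7) = 2]
q=5: r=1, s=28, t=-39   [85*(28) + 61*(-39) = 1]
q=2: r=0, s=-61, t=85   [85*(-61) + 61*(85) = 0]
GCD = 1 with t = -39, so 61*(-39) ≡ 1 (mod 85)
Inverse = -39 mod 85 = 46
Check: 61 * 46 = 2806 ≡ 1 (mod 85)

61^(-1) ≡ 46 (mod 85)


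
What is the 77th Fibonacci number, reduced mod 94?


F(k) mod 94 for k=1..77:
1, 1, 2, 3, 5, 8, 13, 21, 34, 55, 89, 50, 45, 1, 46, 47, 93, 46, 45, 91, 42, 39, 81, 26, 13, 39, 52, 91, 49, 46, 1, 47, 48, 1, 49, 50, 5, 55, 60, 21, 81, 8, 89, 3, 92, 1, 93, 0, 93, 93, 92, 91, 89, 86, 81, 73, 60, 39, 5, 44, 49, 93, 48, 47, 1, 48, 49, 3, 52, 55, 13, 68, 81, 55, 42, 3, 45
F(77) mod 94 = 45


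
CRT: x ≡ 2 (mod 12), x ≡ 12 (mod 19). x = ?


M = 12*19 = 228
M1 = M/12 = 19, M2 = M/19 = 12
M1^(-1) mod 12 = 7, M2^(-1) mod 19 = 8
x = 2*19*7 + 12*12*8 = 1418
1418 mod 228 = 50
Check: 50 mod 12 = 2 ✓, 50 mod 19 = 12 ✓

x ≡ 50 (mod 228)


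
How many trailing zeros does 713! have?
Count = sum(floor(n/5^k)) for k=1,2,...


floor(713/5) = 142
floor(713/25) = 28
floor(713/125) = 5
floor(713/625) = 1
Total = 176

176 trailing zeros


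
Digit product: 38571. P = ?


3 × 8 × 5 × 7 × 1 = 840


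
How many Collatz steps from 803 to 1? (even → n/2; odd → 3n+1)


803 → 2410 → 1205 → 3616 → 1808 → 904 → 452 → 226 → 113 → 340 → 170 → 85 → 256 → 128 → 64 → 32 → 16 → 8 → 4 → 2 → 1
Total steps = 20

20 steps


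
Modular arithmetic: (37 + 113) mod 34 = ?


37 + 113 = 150
150 mod 34 = 14


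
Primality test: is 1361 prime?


Check divisors up to sqrt(1361) = 36.8917
No divisors found.
1361 is prime.

Yes, 1361 is prime


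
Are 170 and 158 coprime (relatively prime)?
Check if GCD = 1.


Euclidean algorithm:
170 = 1 * 158 + 12
158 = 13 * 12 + 2
12 = 6 * 2 + 0
GCD(170, 158) = 2

No, not coprime (GCD = 2)


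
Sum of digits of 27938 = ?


2 + 7 + 9 + 3 + 8 = 29


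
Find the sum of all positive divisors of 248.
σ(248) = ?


Divisors of 248: 1, 2, 4, 8, 31, 62, 124, 248
Sum = 1 + 2 + 4 + 8 + 31 + 62 + 124 + 248 = 480

σ(248) = 480


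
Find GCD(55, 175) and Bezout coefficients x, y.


Tabular extended Euclidean (each row: r = 55*s + 175*t):
r=55, s=1, t=0
r=175, s=0, t=1
q=0: r=55, s=1, t=0   [55*(1) + 175*(0) = 55]
q=3: r=10, s=-3, t=1   [55*(-3) + 175*(1) = 10]
q=5: r=5, s=16, t=-5   [55*(16) + 175*(-5) = 5]
q=2: r=0, s=-35, t=11   [55*(-35) + 175*(11) = 0]
GCD = 5; from the row with r=5: x=16, y=-5
Check: 55*(16) + 175*(-5) = 880 - 875 = 5

GCD = 5, x = 16, y = -5


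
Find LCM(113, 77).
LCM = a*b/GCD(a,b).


GCD(113, 77) = 1
LCM = 113*77/1 = 8701/1 = 8701

LCM = 8701


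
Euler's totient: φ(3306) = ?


3306 = 2 × 3 × 19 × 29
Prime factors: 2, 3, 19, 29
φ(3306) = 3306 × (1-1/2) × (1-1/3) × (1-1/19) × (1-1/29)
= 3306 × 1/2 × 2/3 × 18/19 × 28/29 = 1008

φ(3306) = 1008


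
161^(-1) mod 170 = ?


Use the extended Euclidean algorithm on (170, 161); each row r = 170*s + 161*t:
r=170, s=1, t=0
r=161, s=0, t=1
q=1: r=9, s=1, t=-1   [170*(1) + 161*(-1) = 9]
q=17: r=8, s=-17, t=18   [170*(-17) + 161*(18) = 8]
q=1: r=1, s=18, t=-19   [170*(18) + 161*(-19) = 1]
q=8: r=0, s=-161, t=170   [170*(-161) + 161*(170) = 0]
GCD = 1 with t = -19, so 161*(-19) ≡ 1 (mod 170)
Inverse = -19 mod 170 = 151
Check: 161 * 151 = 24311 ≡ 1 (mod 170)

161^(-1) ≡ 151 (mod 170)


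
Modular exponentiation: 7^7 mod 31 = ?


7^1 mod 31 = 7
7^2 mod 31 = 18
7^3 mod 31 = 2
7^4 mod 31 = 14
7^5 mod 31 = 5
7^6 mod 31 = 4
7^7 mod 31 = 28


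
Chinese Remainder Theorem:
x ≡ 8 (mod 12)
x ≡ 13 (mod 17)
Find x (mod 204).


M = 12*17 = 204
M1 = M/12 = 17, M2 = M/17 = 12
M1^(-1) mod 12 = 5, M2^(-1) mod 17 = 10
x = 8*17*5 + 13*12*10 = 2240
2240 mod 204 = 200
Check: 200 mod 12 = 8 ✓, 200 mod 17 = 13 ✓

x ≡ 200 (mod 204)


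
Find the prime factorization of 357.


357 / 3 = 119
119 / 7 = 17
17 / 17 = 1
357 = 3 × 7 × 17


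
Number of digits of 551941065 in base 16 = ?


551941065 in base 16 = 20E5F3C9
Number of digits = 8

8 digits (base 16)


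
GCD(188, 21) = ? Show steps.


188 = 8 * 21 + 20
21 = 1 * 20 + 1
20 = 20 * 1 + 0
GCD = 1


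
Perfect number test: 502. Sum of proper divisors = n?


Proper divisors of 502: 1, 2, 251
Sum = 1 + 2 + 251 = 254

No, 502 is not perfect (254 ≠ 502)


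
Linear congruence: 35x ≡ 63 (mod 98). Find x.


GCD(35, 98) = 7 divides 63
Divide: 5x ≡ 9 (mod 14)
x ≡ 13 (mod 14)


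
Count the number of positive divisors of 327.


327 = 3^1 × 109^1
d(327) = (1+1) × (1+1) = 4

4 divisors


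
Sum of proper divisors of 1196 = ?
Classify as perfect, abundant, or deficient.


Proper divisors: 1, 2, 4, 13, 23, 26, 46, 52, 92, 299, 598
Sum = 1 + 2 + 4 + 13 + 23 + 26 + 46 + 52 + 92 + 299 + 598 = 1156
1156 < 1196 → deficient

s(1196) = 1156 (deficient)


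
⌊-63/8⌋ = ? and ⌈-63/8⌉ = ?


-63/8 = -7.8750
floor = -8
ceil = -7

floor = -8, ceil = -7


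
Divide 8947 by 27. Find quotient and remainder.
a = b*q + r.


8947 = 27 * 331 + 10
Check: 8937 + 10 = 8947

q = 331, r = 10


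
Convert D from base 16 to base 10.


D (base 16) = 13 (decimal)
13 (decimal) = 13 (base 10)


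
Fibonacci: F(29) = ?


Sequence: 1, 1, 2, 3, 5, 8, 13, 21, 34, 55, 89, 144, 233, 377, 610, 987, 1597, 2584, 4181, 6765, 10946, 17711, 28657, 46368, 75025, 121393, 196418, 317811, 514229
F(29) = 514229


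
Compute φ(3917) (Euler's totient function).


3917 = 3917
Prime factors: 3917
φ(3917) = 3917 × (1-1/3917)
= 3917 × 3916/3917 = 3916

φ(3917) = 3916


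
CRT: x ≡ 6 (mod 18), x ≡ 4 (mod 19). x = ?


M = 18*19 = 342
M1 = M/18 = 19, M2 = M/19 = 18
M1^(-1) mod 18 = 1, M2^(-1) mod 19 = 18
x = 6*19*1 + 4*18*18 = 1410
1410 mod 342 = 42
Check: 42 mod 18 = 6 ✓, 42 mod 19 = 4 ✓

x ≡ 42 (mod 342)


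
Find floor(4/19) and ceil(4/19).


4/19 = 0.2105
floor = 0
ceil = 1

floor = 0, ceil = 1


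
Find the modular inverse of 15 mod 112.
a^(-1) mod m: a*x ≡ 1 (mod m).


Use the extended Euclidean algorithm on (112, 15); each row r = 112*s + 15*t:
r=112, s=1, t=0
r=15, s=0, t=1
q=7: r=7, s=1, t=-7   [112*(1) + 15*(-7) = 7]
q=2: r=1, s=-2, t=15   [112*(-2) + 15*(15) = 1]
q=7: r=0, s=15, t=-112   [112*(15) + 15*(-112) = 0]
GCD = 1 with t = 15, so 15*(15) ≡ 1 (mod 112)
Inverse = 15 mod 112 = 15
Check: 15 * 15 = 225 ≡ 1 (mod 112)

15^(-1) ≡ 15 (mod 112)


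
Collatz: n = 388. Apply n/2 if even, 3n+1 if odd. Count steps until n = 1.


388 → 194 → 97 → 292 → 146 → 73 → 220 → 110 → 55 → 166 → 83 → 250 → 125 → 376 → 188 → 94 → 47 → 142 → 71 → 214 → 107 → 322 → 161 → 484 → 242 → 121 → 364 → 182 → 91 → 274 → 137 → 412 → 206 → 103 → 310 → 155 → 466 → 233 → 700 → 350 → 175 → 526 → 263 → 790 → 395 → 1186 → 593 → 1780 → 890 → 445 → 1336 → 668 → 334 → 167 → 502 → 251 → 754 → 377 → 1132 → 566 → 283 → 850 → 425 → 1276 → 638 → 319 → 958 → 479 → 1438 → 719 → 2158 → 1079 → 3238 → 1619 → 4858 → 2429 → 7288 → 3644 → 1822 → 911 → 2734 → 1367 → 4102 → 2051 → 6154 → 3077 → 9232 → 4616 → 2308 → 1154 → 577 → 1732 → 866 → 433 → 1300 → 650 → 325 → 976 → 488 → 244 → 122 → 61 → 184 → 92 → 46 → 23 → 70 → 35 → 106 → 53 → 160 → 80 → 40 → 20 → 10 → 5 → 16 → 8 → 4 → 2 → 1
Total steps = 120

120 steps


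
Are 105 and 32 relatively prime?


Euclidean algorithm:
105 = 3 * 32 + 9
32 = 3 * 9 + 5
9 = 1 * 5 + 4
5 = 1 * 4 + 1
4 = 4 * 1 + 0
GCD(105, 32) = 1

Yes, coprime (GCD = 1)


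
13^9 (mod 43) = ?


13^1 mod 43 = 13
13^2 mod 43 = 40
13^3 mod 43 = 4
13^4 mod 43 = 9
13^5 mod 43 = 31
13^6 mod 43 = 16
13^7 mod 43 = 36
13^8 mod 43 = 38
13^9 mod 43 = 21


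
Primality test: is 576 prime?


576 / 2 = 288 (exact division)
576 is NOT prime.

No, 576 is not prime


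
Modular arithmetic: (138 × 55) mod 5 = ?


138 × 55 = 7590
7590 mod 5 = 0


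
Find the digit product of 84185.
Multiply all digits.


8 × 4 × 1 × 8 × 5 = 1280


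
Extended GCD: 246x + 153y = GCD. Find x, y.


Tabular extended Euclidean (each row: r = 246*s + 153*t):
r=246, s=1, t=0
r=153, s=0, t=1
q=1: r=93, s=1, t=-1   [246*(1) + 153*(-1) = 93]
q=1: r=60, s=-1, t=2   [246*(-1) + 153*(2) = 60]
q=1: r=33, s=2, t=-3   [246*(2) + 153*(-3) = 33]
q=1: r=27, s=-3, t=5   [246*(-3) + 153*(5) = 27]
q=1: r=6, s=5, t=-8   [246*(5) + 153*(-8) = 6]
q=4: r=3, s=-23, t=37   [246*(-23) + 153*(37) = 3]
q=2: r=0, s=51, t=-82   [246*(51) + 153*(-82) = 0]
GCD = 3; from the row with r=3: x=-23, y=37
Check: 246*(-23) + 153*(37) = -5658 + 5661 = 3

GCD = 3, x = -23, y = 37


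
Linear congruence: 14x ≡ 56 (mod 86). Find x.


GCD(14, 86) = 2 divides 56
Divide: 7x ≡ 28 (mod 43)
x ≡ 4 (mod 43)


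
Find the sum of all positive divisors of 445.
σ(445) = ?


Divisors of 445: 1, 5, 89, 445
Sum = 1 + 5 + 89 + 445 = 540

σ(445) = 540


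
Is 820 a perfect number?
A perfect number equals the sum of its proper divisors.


Proper divisors of 820: 1, 2, 4, 5, 10, 20, 41, 82, 164, 205, 410
Sum = 1 + 2 + 4 + 5 + 10 + 20 + 41 + 82 + 164 + 205 + 410 = 944

No, 820 is not perfect (944 ≠ 820)


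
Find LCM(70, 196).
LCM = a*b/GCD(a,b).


GCD(70, 196) = 14
LCM = 70*196/14 = 13720/14 = 980

LCM = 980


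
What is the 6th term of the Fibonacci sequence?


Sequence: 1, 1, 2, 3, 5, 8
F(6) = 8


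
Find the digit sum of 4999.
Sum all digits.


4 + 9 + 9 + 9 = 31


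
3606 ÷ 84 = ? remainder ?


3606 = 84 * 42 + 78
Check: 3528 + 78 = 3606

q = 42, r = 78


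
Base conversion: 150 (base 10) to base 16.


150 (base 10) = 150 (decimal)
150 (decimal) = 96 (base 16)


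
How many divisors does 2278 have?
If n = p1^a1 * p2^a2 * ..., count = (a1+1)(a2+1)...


2278 = 2^1 × 17^1 × 67^1
d(2278) = (1+1) × (1+1) × (1+1) = 8

8 divisors


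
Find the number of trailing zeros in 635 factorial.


floor(635/5) = 127
floor(635/25) = 25
floor(635/125) = 5
floor(635/625) = 1
Total = 158

158 trailing zeros


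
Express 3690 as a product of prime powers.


3690 / 2 = 1845
1845 / 3 = 615
615 / 3 = 205
205 / 5 = 41
41 / 41 = 1
3690 = 2 × 3^2 × 5 × 41


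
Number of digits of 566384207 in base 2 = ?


566384207 in base 2 = 100001110000100101011001001111
Number of digits = 30

30 digits (base 2)


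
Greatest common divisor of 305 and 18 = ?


305 = 16 * 18 + 17
18 = 1 * 17 + 1
17 = 17 * 1 + 0
GCD = 1


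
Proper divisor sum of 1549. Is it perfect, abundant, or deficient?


Proper divisors: 1
Sum = 1 = 1
1 < 1549 → deficient

s(1549) = 1 (deficient)


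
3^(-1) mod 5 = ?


Use the extended Euclidean algorithm on (5, 3); each row r = 5*s + 3*t:
r=5, s=1, t=0
r=3, s=0, t=1
q=1: r=2, s=1, t=-1   [5*(1) + 3*(-1) = 2]
q=1: r=1, s=-1, t=2   [5*(-1) + 3*(2) = 1]
q=2: r=0, s=3, t=-5   [5*(3) + 3*(-5) = 0]
GCD = 1 with t = 2, so 3*(2) ≡ 1 (mod 5)
Inverse = 2 mod 5 = 2
Check: 3 * 2 = 6 ≡ 1 (mod 5)

3^(-1) ≡ 2 (mod 5)


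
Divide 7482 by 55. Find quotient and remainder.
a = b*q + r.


7482 = 55 * 136 + 2
Check: 7480 + 2 = 7482

q = 136, r = 2


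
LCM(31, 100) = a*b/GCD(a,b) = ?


GCD(31, 100) = 1
LCM = 31*100/1 = 3100/1 = 3100

LCM = 3100


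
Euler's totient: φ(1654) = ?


1654 = 2 × 827
Prime factors: 2, 827
φ(1654) = 1654 × (1-1/2) × (1-1/827)
= 1654 × 1/2 × 826/827 = 826

φ(1654) = 826


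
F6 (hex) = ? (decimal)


F6 (base 16) = 246 (decimal)
246 (decimal) = 246 (base 10)


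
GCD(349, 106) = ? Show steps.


349 = 3 * 106 + 31
106 = 3 * 31 + 13
31 = 2 * 13 + 5
13 = 2 * 5 + 3
5 = 1 * 3 + 2
3 = 1 * 2 + 1
2 = 2 * 1 + 0
GCD = 1


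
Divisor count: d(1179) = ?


1179 = 3^2 × 131^1
d(1179) = (2+1) × (1+1) = 6

6 divisors


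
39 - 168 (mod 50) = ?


39 - 168 = -129
-129 mod 50 = 21


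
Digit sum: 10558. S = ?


1 + 0 + 5 + 5 + 8 = 19


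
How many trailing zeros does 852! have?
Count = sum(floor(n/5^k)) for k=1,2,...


floor(852/5) = 170
floor(852/25) = 34
floor(852/125) = 6
floor(852/625) = 1
Total = 211

211 trailing zeros


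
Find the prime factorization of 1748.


1748 / 2 = 874
874 / 2 = 437
437 / 19 = 23
23 / 23 = 1
1748 = 2^2 × 19 × 23


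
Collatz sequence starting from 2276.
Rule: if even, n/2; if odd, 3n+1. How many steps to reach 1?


2276 → 1138 → 569 → 1708 → 854 → 427 → 1282 → 641 → 1924 → 962 → 481 → 1444 → 722 → 361 → 1084 → 542 → 271 → 814 → 407 → 1222 → 611 → 1834 → 917 → 2752 → 1376 → 688 → 344 → 172 → 86 → 43 → 130 → 65 → 196 → 98 → 49 → 148 → 74 → 37 → 112 → 56 → 28 → 14 → 7 → 22 → 11 → 34 → 17 → 52 → 26 → 13 → 40 → 20 → 10 → 5 → 16 → 8 → 4 → 2 → 1
Total steps = 58

58 steps


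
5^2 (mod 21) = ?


5^1 mod 21 = 5
5^2 mod 21 = 4


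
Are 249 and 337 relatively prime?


Euclidean algorithm:
337 = 1 * 249 + 88
249 = 2 * 88 + 73
88 = 1 * 73 + 15
73 = 4 * 15 + 13
15 = 1 * 13 + 2
13 = 6 * 2 + 1
2 = 2 * 1 + 0
GCD(249, 337) = 1

Yes, coprime (GCD = 1)


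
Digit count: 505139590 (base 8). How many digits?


505139590 in base 8 = 3606750606
Number of digits = 10

10 digits (base 8)


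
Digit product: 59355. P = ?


5 × 9 × 3 × 5 × 5 = 3375


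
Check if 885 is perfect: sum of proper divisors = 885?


Proper divisors of 885: 1, 3, 5, 15, 59, 177, 295
Sum = 1 + 3 + 5 + 15 + 59 + 177 + 295 = 555

No, 885 is not perfect (555 ≠ 885)


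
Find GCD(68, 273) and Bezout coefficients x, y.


Tabular extended Euclidean (each row: r = 68*s + 273*t):
r=68, s=1, t=0
r=273, s=0, t=1
q=0: r=68, s=1, t=0   [68*(1) + 273*(0) = 68]
q=4: r=1, s=-4, t=1   [68*(-4) + 273*(1) = 1]
q=68: r=0, s=273, t=-68   [68*(273) + 273*(-68) = 0]
GCD = 1; from the row with r=1: x=-4, y=1
Check: 68*(-4) + 273*(1) = -272 + 273 = 1

GCD = 1, x = -4, y = 1


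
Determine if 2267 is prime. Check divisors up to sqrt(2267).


Check divisors up to sqrt(2267) = 47.6130
No divisors found.
2267 is prime.

Yes, 2267 is prime


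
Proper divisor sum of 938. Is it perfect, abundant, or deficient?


Proper divisors: 1, 2, 7, 14, 67, 134, 469
Sum = 1 + 2 + 7 + 14 + 67 + 134 + 469 = 694
694 < 938 → deficient

s(938) = 694 (deficient)


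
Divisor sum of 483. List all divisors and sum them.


Divisors of 483: 1, 3, 7, 21, 23, 69, 161, 483
Sum = 1 + 3 + 7 + 21 + 23 + 69 + 161 + 483 = 768

σ(483) = 768


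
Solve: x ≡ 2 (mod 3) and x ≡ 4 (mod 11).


M = 3*11 = 33
M1 = M/3 = 11, M2 = M/11 = 3
M1^(-1) mod 3 = 2, M2^(-1) mod 11 = 4
x = 2*11*2 + 4*3*4 = 92
92 mod 33 = 26
Check: 26 mod 3 = 2 ✓, 26 mod 11 = 4 ✓

x ≡ 26 (mod 33)


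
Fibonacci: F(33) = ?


Sequence: 1, 1, 2, 3, 5, 8, 13, 21, 34, 55, 89, 144, 233, 377, 610, 987, 1597, 2584, 4181, 6765, 10946, 17711, 28657, 46368, 75025, 121393, 196418, 317811, 514229, 832040, 1346269, 2178309, 3524578
F(33) = 3524578


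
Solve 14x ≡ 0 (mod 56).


GCD(14, 56) = 14 divides 0
Divide: 1x ≡ 0 (mod 4)
x ≡ 0 (mod 4)


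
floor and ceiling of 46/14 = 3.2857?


46/14 = 3.2857
floor = 3
ceil = 4

floor = 3, ceil = 4


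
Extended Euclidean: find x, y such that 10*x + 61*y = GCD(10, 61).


Tabular extended Euclidean (each row: r = 10*s + 61*t):
r=10, s=1, t=0
r=61, s=0, t=1
q=0: r=10, s=1, t=0   [10*(1) + 61*(0) = 10]
q=6: r=1, s=-6, t=1   [10*(-6) + 61*(1) = 1]
q=10: r=0, s=61, t=-10   [10*(61) + 61*(-10) = 0]
GCD = 1; from the row with r=1: x=-6, y=1
Check: 10*(-6) + 61*(1) = -60 + 61 = 1

GCD = 1, x = -6, y = 1


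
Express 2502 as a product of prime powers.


2502 / 2 = 1251
1251 / 3 = 417
417 / 3 = 139
139 / 139 = 1
2502 = 2 × 3^2 × 139


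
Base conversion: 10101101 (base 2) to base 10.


10101101 (base 2) = 173 (decimal)
173 (decimal) = 173 (base 10)


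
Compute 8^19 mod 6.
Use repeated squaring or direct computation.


8^1 mod 6 = 2
8^2 mod 6 = 4
8^3 mod 6 = 2
8^4 mod 6 = 4
8^5 mod 6 = 2
8^6 mod 6 = 4
8^7 mod 6 = 2
8^8 mod 6 = 4
8^9 mod 6 = 2
8^10 mod 6 = 4
8^11 mod 6 = 2
8^12 mod 6 = 4
8^13 mod 6 = 2
8^14 mod 6 = 4
8^15 mod 6 = 2
8^16 mod 6 = 4
8^17 mod 6 = 2
8^18 mod 6 = 4
8^19 mod 6 = 2


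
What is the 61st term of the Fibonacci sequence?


Sequence: 1, 1, 2, 3, 5, 8, 13, 21, 34, 55, 89, 144, 233, 377, 610, 987, 1597, 2584, 4181, 6765, 10946, 17711, 28657, 46368, 75025, 121393, 196418, 317811, 514229, 832040, 1346269, 2178309, 3524578, 5702887, 9227465, 14930352, 24157817, 39088169, 63245986, 102334155, 165580141, 267914296, 433494437, 701408733, 1134903170, 1836311903, 2971215073, 4807526976, 7778742049, 12586269025, 20365011074, 32951280099, 53316291173, 86267571272, 139583862445, 225851433717, 365435296162, 591286729879, 956722026041, 1548008755920, 2504730781961
F(61) = 2504730781961


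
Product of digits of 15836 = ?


1 × 5 × 8 × 3 × 6 = 720


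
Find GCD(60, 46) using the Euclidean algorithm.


60 = 1 * 46 + 14
46 = 3 * 14 + 4
14 = 3 * 4 + 2
4 = 2 * 2 + 0
GCD = 2


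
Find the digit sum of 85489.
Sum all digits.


8 + 5 + 4 + 8 + 9 = 34


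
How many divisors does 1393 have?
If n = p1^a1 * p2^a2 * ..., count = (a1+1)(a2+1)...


1393 = 7^1 × 199^1
d(1393) = (1+1) × (1+1) = 4

4 divisors


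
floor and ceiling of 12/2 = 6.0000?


12/2 = 6.0000
floor = 6
ceil = 6

floor = 6, ceil = 6
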